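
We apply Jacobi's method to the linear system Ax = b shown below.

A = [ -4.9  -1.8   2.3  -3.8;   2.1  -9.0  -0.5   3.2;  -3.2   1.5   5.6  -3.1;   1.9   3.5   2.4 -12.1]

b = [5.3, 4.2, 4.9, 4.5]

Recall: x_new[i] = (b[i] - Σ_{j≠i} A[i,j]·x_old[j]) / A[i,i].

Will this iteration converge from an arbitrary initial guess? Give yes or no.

yes

Let D = diag(-4.9, -9, 5.6, -12.1); L, U the strict triangles.
T_J = -D⁻¹(L+U): T[3,1] = -(3.5)/(-12.1) = +0.2893; T[3,3] = 0.
  T[0,:] = [+0.0000 -0.3673 +0.4694 -0.7755]
  T[1,:] = [+0.2333 +0.0000 -0.0556 +0.3556]
  T[2,:] = [+0.5714 -0.2679 +0.0000 +0.5536]
  T[3,:] = [+0.1570 +0.2893 +0.1983 +0.0000]
|eigenvalues of T|: 0.7174, 0.4854, 0.4854, 0.0127.
ρ(T) = max|λ| = 0.7174; 0.7174 < 1, so it converges for any x₀.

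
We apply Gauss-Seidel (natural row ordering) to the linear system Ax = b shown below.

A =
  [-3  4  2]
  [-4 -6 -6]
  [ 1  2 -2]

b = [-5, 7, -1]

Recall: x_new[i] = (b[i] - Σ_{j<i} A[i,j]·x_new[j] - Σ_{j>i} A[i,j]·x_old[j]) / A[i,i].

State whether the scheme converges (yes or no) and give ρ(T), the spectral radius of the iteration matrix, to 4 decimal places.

no, ρ = 1.5774

Split A = D + L + U, D = diag(-3, -6, -2).
Gauss-Seidel: T = -(D+L)⁻¹U, row 0 first, T[0,1] = -(4)/(-3) = +1.3333; later rows by forward substitution.
  T[0,:] = [+0.0000  +1.3333  +0.6667]
  T[1,:] = [+0.0000  -0.8889  -1.4444]
  T[2,:] = [+0.0000  -0.2222  -1.1111]
eigenvalue magnitudes: 1.5774, 0.4226, 0.0000.
ρ = 1.5774; 1.5774 > 1 ⇒ diverges.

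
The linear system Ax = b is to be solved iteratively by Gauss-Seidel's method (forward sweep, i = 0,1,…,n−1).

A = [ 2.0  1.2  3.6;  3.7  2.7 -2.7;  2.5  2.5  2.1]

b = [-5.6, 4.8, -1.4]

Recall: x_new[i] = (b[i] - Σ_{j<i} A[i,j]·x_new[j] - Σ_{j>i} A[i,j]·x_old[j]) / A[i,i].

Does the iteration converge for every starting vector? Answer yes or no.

A = D + L + U where D = diag(2, 2.7, 2.1).
T_GS = -(D+L)⁻¹U: row 0 first, T[0,1] = -(1.2)/(2) = -0.6000; later rows by forward substitution.
  T[0,:] = [+0.0000, -0.6000, -1.8000]
  T[1,:] = [+0.0000, +0.8222, +3.4667]
  T[2,:] = [+0.0000, -0.2646, -1.9841]
eigenvalue magnitudes: 1.6065, 0.4446, 0.0000.
ρ(T) = max|λ| = 1.6065; 1.6065 > 1: divergent.

no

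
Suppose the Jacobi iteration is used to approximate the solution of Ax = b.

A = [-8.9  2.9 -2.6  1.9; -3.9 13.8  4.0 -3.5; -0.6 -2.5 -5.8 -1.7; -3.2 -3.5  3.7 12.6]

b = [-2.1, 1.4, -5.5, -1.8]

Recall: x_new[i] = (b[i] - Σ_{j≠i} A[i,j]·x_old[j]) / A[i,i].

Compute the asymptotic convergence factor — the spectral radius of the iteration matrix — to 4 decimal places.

Write A = D+L+U with D = diag(-8.9, 13.8, -5.8, 12.6).
Jacobi T = -D⁻¹(L+U): T[1,0] = -(-3.9)/(13.8) = +0.2826; T[1,1] = 0.
  T[0,:] = [+0.0000 +0.3258 -0.2921 +0.2135]
  T[1,:] = [+0.2826 +0.0000 -0.2899 +0.2536]
  T[2,:] = [-0.1034 -0.4310 +0.0000 -0.2931]
  T[3,:] = [+0.2540 +0.2778 -0.2937 +0.0000]
|roots of det(T-λI)|: 0.8274, 0.3019, 0.3019, 0.2248.
ρ = 0.8274; 0.8274 < 1: convergent.

0.8274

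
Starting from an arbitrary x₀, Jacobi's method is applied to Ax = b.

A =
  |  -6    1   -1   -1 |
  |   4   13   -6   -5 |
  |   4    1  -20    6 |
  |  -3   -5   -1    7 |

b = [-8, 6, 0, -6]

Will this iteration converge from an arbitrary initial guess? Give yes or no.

yes

Let D = diag(-6, 13, -20, 7); L, U the strict triangles.
T_J = -D⁻¹(L+U): T[3,0] = -(-3)/(7) = +0.4286; T[3,3] = 0.
  T[0,:] = [+0.0000 +0.1667 -0.1667 -0.1667]
  T[1,:] = [-0.3077 +0.0000 +0.4615 +0.3846]
  T[2,:] = [+0.2000 +0.0500 +0.0000 +0.3000]
  T[3,:] = [+0.4286 +0.7143 +0.1429 +0.0000]
eigenvalue magnitudes: 0.6828, 0.4362, 0.4362, 0.1826.
ρ = 0.6828; 0.6828 < 1 ⇒ converges.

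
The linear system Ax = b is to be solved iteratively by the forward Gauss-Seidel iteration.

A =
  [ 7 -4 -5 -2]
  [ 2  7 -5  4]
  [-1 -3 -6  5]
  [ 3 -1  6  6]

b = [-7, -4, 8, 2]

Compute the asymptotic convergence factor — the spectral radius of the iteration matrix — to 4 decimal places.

1.6674

Let D = diag(7, 7, -6, 6); L, U the strict triangles.
GS T = -(D+L)⁻¹U: row 0 first, T[0,3] = -(-2)/(7) = +0.2857; later rows by forward substitution.
  T[0,:] = [+0.0000  +0.5714  +0.7143  +0.2857]
  T[1,:] = [+0.0000  -0.1633  +0.5102  -0.6531]
  T[2,:] = [+0.0000  -0.0136  -0.3741  +1.1122]
  T[3,:] = [+0.0000  -0.2993  +0.1020  -1.3639]
moduli |λ_i(T)| = 1.6674, 0.3194, 0.3194, 0.0000.
ρ = 1.6674; 1.6674 > 1: divergent.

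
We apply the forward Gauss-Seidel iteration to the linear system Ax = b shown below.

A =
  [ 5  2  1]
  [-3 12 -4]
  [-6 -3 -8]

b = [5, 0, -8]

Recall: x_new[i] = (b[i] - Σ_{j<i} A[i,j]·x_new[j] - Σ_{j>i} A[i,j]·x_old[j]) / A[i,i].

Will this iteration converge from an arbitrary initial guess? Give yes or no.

yes

Diagonal D = diag(5, 12, -8); L, U strict lower/upper.
Gauss-Seidel: T = -(D+L)⁻¹U, row 0 first, T[0,1] = -(2)/(5) = -0.4000; later rows by forward substitution.
  T[0,:] = [+0.0000, -0.4000, -0.2000]
  T[1,:] = [+0.0000, -0.1000, +0.2833]
  T[2,:] = [+0.0000, +0.3375, +0.0438]
|λ(T)| sorted: 0.3456, 0.2894, 0.0000.
spectral radius ρ = 0.3456; 0.3456 < 1, so it converges for any x₀.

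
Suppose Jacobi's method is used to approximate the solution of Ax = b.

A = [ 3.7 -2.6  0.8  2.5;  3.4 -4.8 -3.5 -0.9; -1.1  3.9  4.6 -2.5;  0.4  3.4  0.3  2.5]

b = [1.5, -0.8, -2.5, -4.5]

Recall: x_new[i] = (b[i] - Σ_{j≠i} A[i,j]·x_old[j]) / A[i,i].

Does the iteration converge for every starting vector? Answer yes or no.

no

A = D + L + U where D = diag(3.7, -4.8, 4.6, 2.5).
Jacobi: T = -D⁻¹(L+U), T[2,3] = -(-2.5)/(4.6) = +0.5435; T[2,2] = 0.
  T[0,:] = [+0.0000, +0.7027, -0.2162, -0.6757]
  T[1,:] = [+0.7083, +0.0000, -0.7292, -0.1875]
  T[2,:] = [+0.2391, -0.8478, +0.0000, +0.5435]
  T[3,:] = [-0.1600, -1.3600, -0.1200, +0.0000]
eigenvalue magnitudes: 1.4740, 0.9403, 0.9403, 0.0484.
ρ = 1.4740; 1.4740 > 1, so it fails to converge.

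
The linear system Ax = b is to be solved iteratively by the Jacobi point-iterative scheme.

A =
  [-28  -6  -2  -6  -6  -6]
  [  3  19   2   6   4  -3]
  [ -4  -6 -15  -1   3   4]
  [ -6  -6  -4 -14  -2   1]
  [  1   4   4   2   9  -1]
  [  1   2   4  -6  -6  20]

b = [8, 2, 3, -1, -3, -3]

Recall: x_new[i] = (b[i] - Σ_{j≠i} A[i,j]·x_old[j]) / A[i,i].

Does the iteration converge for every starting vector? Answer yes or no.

yes

Split A = D + L + U, D = diag(-28, 19, -15, -14, 9, 20).
T_J = -D⁻¹(L+U): T[3,0] = -(-6)/(-14) = -0.4286; T[3,3] = 0.
  T[0,:] = [+0.0000  -0.2143  -0.0714  -0.2143  -0.2143  -0.2143]
  T[1,:] = [-0.1579  +0.0000  -0.1053  -0.3158  -0.2105  +0.1579]
  T[2,:] = [-0.2667  -0.4000  +0.0000  -0.0667  +0.2000  +0.2667]
  T[3,:] = [-0.4286  -0.4286  -0.2857  +0.0000  -0.1429  +0.0714]
  T[4,:] = [-0.1111  -0.4444  -0.4444  -0.2222  +0.0000  +0.1111]
  T[5,:] = [-0.0500  -0.1000  -0.2000  +0.3000  +0.3000  +0.0000]
moduli |λ_i(T)| = 0.9176, 0.4554, 0.4554, 0.2783, 0.2783, 0.0924.
ρ(T) = max|λ| = 0.9176; 0.9176 < 1, so it converges for any x₀.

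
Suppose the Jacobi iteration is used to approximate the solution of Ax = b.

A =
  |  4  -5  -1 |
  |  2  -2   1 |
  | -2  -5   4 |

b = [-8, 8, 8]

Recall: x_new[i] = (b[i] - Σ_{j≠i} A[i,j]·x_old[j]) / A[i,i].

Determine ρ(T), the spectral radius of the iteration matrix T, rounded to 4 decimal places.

A = D + L + U where D = diag(4, -2, 4).
T_J = -D⁻¹(L+U): T[0,1] = -(-5)/(4) = +1.2500; T[0,0] = 0.
  T[0,:] = [+0.0000, +1.2500, +0.2500]
  T[1,:] = [+1.0000, +0.0000, +0.5000]
  T[2,:] = [+0.5000, +1.2500, +0.0000]
eigenvalue magnitudes: 1.5502, 1.2197, 0.3306.
ρ(T) = max|λ| = 1.5502; 1.5502 > 1: divergent.

1.5502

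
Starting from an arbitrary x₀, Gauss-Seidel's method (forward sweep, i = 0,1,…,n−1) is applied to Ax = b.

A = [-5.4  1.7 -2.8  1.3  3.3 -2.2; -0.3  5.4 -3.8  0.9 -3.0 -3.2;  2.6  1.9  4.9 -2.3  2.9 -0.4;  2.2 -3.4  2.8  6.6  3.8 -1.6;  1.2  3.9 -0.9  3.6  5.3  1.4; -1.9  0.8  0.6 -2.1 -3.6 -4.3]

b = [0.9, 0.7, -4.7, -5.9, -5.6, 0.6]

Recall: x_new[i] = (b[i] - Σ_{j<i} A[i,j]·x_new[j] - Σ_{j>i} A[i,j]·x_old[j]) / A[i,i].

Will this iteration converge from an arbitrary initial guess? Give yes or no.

Write A = D+L+U with D = diag(-5.4, 5.4, 4.9, 6.6, 5.3, -4.3).
T_GS = -(D+L)⁻¹U: row 0 first, T[0,3] = -(1.3)/(-5.4) = +0.2407; later rows by forward substitution.
  T[0,:] = [+0.0000, +0.3148, -0.5185, +0.2407, +0.6111, -0.4074]
  T[1,:] = [+0.0000, +0.0175, +0.6749, -0.1533, +0.5895, +0.5700]
  T[2,:] = [+0.0000, -0.1738, +0.0134, +0.4011, -1.1447, +0.0768]
  T[3,:] = [+0.0000, -0.0222, +0.5148, -0.3294, +0.0098, +0.6393]
  T[4,:] = [+0.0000, -0.0986, -0.7266, +0.3501, -0.7732, -1.0125]
  T[5,:] = [+0.0000, -0.0667, +0.7135, -0.2112, +0.3225, +0.8322]
|eigenvalues of T|: 1.1403, 0.8819, 0.2922, 0.2922, 0.0814, 0.0000.
ρ = 1.1403; 1.1403 > 1: divergent.

no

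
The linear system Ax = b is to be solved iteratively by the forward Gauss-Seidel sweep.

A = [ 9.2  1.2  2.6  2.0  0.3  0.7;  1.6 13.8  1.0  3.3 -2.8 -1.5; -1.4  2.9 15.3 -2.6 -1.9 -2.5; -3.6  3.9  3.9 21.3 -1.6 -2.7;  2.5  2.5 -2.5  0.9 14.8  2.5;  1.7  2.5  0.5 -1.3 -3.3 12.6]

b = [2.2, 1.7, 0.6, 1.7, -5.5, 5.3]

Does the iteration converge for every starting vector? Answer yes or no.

yes

Write A = D+L+U with D = diag(9.2, 13.8, 15.3, 21.3, 14.8, 12.6).
Gauss-Seidel: T = -(D+L)⁻¹U, row 0 first, T[0,3] = -(2)/(9.2) = -0.2174; later rows by forward substitution.
  T[0,:] = [+0.0000  -0.1304  -0.2826  -0.2174  -0.0326  -0.0761]
  T[1,:] = [+0.0000  +0.0151  -0.0397  -0.2139  +0.2067  +0.1175]
  T[2,:] = [+0.0000  -0.0148  -0.0183  +0.1906  +0.0820  +0.1342]
  T[3,:] = [+0.0000  -0.0221  -0.0371  -0.0325  +0.0167  +0.0678]
  T[4,:] = [+0.0000  +0.0183  +0.0536  +0.1070  -0.0166  -0.1574]
  T[5,:] = [+0.0000  +0.0177  +0.0569  +0.0889  -0.0425  -0.0526]
moduli |λ_i(T)| = 0.2477, 0.0765, 0.0732, 0.0732, 0.0271, 0.0000.
ρ = 0.2477; 0.2477 < 1: convergent.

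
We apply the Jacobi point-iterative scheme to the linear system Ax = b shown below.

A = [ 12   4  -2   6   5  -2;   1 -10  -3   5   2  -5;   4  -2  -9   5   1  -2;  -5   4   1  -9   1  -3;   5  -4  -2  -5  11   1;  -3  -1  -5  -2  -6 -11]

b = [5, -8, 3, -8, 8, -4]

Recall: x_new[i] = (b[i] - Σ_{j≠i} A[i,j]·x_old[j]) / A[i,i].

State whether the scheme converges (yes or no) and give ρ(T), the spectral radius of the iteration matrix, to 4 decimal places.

no, ρ = 1.1854

Diagonal D = diag(12, -10, -9, -9, 11, -11); L, U strict lower/upper.
T_J = -D⁻¹(L+U): T[3,0] = -(-5)/(-9) = -0.5556; T[3,3] = 0.
  T[0,:] = [+0.0000 -0.3333 +0.1667 -0.5000 -0.4167 +0.1667]
  T[1,:] = [+0.1000 +0.0000 -0.3000 +0.5000 +0.2000 -0.5000]
  T[2,:] = [+0.4444 -0.2222 +0.0000 +0.5556 +0.1111 -0.2222]
  T[3,:] = [-0.5556 +0.4444 +0.1111 +0.0000 +0.1111 -0.3333]
  T[4,:] = [-0.4545 +0.3636 +0.1818 +0.4545 +0.0000 -0.0909]
  T[5,:] = [-0.2727 -0.0909 -0.4545 -0.1818 -0.5455 +0.0000]
moduli |λ_i(T)| = 1.1854, 0.9131, 0.3854, 0.3739, 0.3739, 0.1028.
ρ(T) = max|λ| = 1.1854; 1.1854 > 1, so it fails to converge.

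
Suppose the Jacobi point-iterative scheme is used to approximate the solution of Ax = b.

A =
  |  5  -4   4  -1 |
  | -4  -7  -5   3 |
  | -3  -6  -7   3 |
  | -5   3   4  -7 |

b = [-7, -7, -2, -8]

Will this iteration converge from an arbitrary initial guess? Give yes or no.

no

Let D = diag(5, -7, -7, -7); L, U the strict triangles.
Jacobi: T = -D⁻¹(L+U), T[1,0] = -(-4)/(-7) = -0.5714; T[1,1] = 0.
  T[0,:] = [+0.0000 +0.8000 -0.8000 +0.2000]
  T[1,:] = [-0.5714 +0.0000 -0.7143 +0.4286]
  T[2,:] = [-0.4286 -0.8571 +0.0000 +0.4286]
  T[3,:] = [-0.7143 +0.4286 +0.5714 +0.0000]
|eigenvalues of T|: 1.1866, 0.5670, 0.5225, 0.5225.
spectral radius ρ = 1.1866; 1.1866 > 1, so it fails to converge.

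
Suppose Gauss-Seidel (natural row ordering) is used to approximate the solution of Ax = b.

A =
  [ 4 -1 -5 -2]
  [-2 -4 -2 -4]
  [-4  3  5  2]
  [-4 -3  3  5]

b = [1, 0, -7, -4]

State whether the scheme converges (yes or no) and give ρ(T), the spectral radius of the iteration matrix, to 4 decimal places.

Split A = D + L + U, D = diag(4, -4, 5, 5).
Gauss-Seidel: T = -(D+L)⁻¹U, row 0 first, T[0,2] = -(-5)/(4) = +1.2500; later rows by forward substitution.
  T[0,:] = [+0.0000 +0.2500 +1.2500 +0.5000]
  T[1,:] = [+0.0000 -0.1250 -1.1250 -1.2500]
  T[2,:] = [+0.0000 +0.2750 +1.6750 +0.7500]
  T[3,:] = [+0.0000 -0.0400 -0.6800 -0.8000]
|λ(T)| sorted: 1.2977, 0.4841, 0.0637, 0.0000.
ρ = 1.2977; 1.2977 > 1: divergent.

no, ρ = 1.2977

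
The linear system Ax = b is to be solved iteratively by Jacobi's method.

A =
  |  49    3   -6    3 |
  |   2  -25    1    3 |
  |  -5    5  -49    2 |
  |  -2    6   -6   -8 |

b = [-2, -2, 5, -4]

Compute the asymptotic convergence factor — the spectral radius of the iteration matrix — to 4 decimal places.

Split A = D + L + U, D = diag(49, -25, -49, -8).
Jacobi T = -D⁻¹(L+U): T[2,0] = -(-5)/(-49) = -0.1020; T[2,2] = 0.
  T[0,:] = [+0.0000, -0.0612, +0.1224, -0.0612]
  T[1,:] = [+0.0800, +0.0000, +0.0400, +0.1200]
  T[2,:] = [-0.1020, +0.1020, +0.0000, +0.0408]
  T[3,:] = [-0.2500, +0.7500, -0.7500, +0.0000]
|eigenvalues of T|: 0.3351, 0.1705, 0.1705, 0.0885.
ρ(T) = max|λ| = 0.3351; 0.3351 < 1 ⇒ converges.

0.3351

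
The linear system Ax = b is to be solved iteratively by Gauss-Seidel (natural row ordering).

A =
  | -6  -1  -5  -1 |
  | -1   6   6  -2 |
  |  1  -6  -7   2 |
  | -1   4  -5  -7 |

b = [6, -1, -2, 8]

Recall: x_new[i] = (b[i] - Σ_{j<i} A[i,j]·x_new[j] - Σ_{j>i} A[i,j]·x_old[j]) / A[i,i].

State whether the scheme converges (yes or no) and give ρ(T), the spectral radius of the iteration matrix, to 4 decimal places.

yes, ρ = 0.8571

Split A = D + L + U, D = diag(-6, 6, -7, -7).
Gauss-Seidel: T = -(D+L)⁻¹U, row 0 first, T[0,3] = -(-1)/(-6) = -0.1667; later rows by forward substitution.
  T[0,:] = [+0.0000  -0.1667  -0.8333  -0.1667]
  T[1,:] = [+0.0000  -0.0278  -1.1389  +0.3056]
  T[2,:] = [+0.0000  +0.0000  +0.8571  +0.0000]
  T[3,:] = [+0.0000  +0.0079  -1.1440  +0.1984]
|λ(T)| sorted: 0.8571, 0.2087, 0.0380, 0.0000.
spectral radius ρ = 0.8571; 0.8571 < 1: convergent.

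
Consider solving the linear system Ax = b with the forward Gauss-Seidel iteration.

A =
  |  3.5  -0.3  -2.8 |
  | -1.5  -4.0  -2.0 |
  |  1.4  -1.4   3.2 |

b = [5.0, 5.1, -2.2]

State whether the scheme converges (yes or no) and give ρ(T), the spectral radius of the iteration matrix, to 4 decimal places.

Let D = diag(3.5, -4, 3.2); L, U the strict triangles.
Gauss-Seidel: T = -(D+L)⁻¹U, row 0 first, T[0,2] = -(-2.8)/(3.5) = +0.8000; later rows by forward substitution.
  T[0,:] = [+0.0000, +0.0857, +0.8000]
  T[1,:] = [+0.0000, -0.0321, -0.8000]
  T[2,:] = [+0.0000, -0.0516, -0.7000]
eigenvalue magnitudes: 0.7569, 0.0248, 0.0000.
spectral radius ρ = 0.7569; 0.7569 < 1: convergent.

yes, ρ = 0.7569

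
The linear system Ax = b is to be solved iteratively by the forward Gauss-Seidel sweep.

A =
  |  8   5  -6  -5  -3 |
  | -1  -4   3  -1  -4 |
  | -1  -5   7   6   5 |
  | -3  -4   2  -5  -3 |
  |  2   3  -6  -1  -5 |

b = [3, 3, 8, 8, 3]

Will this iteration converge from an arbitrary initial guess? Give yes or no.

no

Split A = D + L + U, D = diag(8, -4, 7, -5, -5).
GS T = -(D+L)⁻¹U: row 0 first, T[0,1] = -(5)/(8) = -0.6250; later rows by forward substitution.
  T[0,:] = [+0.0000, -0.6250, +0.7500, +0.6250, +0.3750]
  T[1,:] = [+0.0000, +0.1562, +0.5625, -0.4062, -1.0938]
  T[2,:] = [+0.0000, +0.0223, +0.5089, -1.0580, -1.4420]
  T[3,:] = [+0.0000, +0.2589, -0.6964, -0.4732, -0.5268]
  T[4,:] = [+0.0000, -0.2348, +0.1661, +1.3705, +1.3295]
moduli |λ_i(T)| = 1.5282, 0.4430, 0.4430, 0.3215, 0.0000.
spectral radius ρ = 1.5282; 1.5282 > 1 ⇒ diverges.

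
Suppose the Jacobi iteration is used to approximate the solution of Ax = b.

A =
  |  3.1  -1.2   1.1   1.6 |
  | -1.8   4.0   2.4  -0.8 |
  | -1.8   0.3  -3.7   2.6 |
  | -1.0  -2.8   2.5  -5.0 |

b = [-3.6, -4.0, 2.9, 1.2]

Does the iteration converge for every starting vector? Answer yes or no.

Write A = D+L+U with D = diag(3.1, 4, -3.7, -5).
Jacobi: T = -D⁻¹(L+U), T[1,2] = -(2.4)/(4) = -0.6000; T[1,1] = 0.
  T[0,:] = [+0.0000, +0.3871, -0.3548, -0.5161]
  T[1,:] = [+0.4500, +0.0000, -0.6000, +0.2000]
  T[2,:] = [-0.4865, +0.0811, +0.0000, +0.7027]
  T[3,:] = [-0.2000, -0.5600, +0.5000, +0.0000]
moduli |λ_i(T)| = 1.1354, 0.6620, 0.6620, 0.2329.
ρ = 1.1354; 1.1354 > 1, so it fails to converge.

no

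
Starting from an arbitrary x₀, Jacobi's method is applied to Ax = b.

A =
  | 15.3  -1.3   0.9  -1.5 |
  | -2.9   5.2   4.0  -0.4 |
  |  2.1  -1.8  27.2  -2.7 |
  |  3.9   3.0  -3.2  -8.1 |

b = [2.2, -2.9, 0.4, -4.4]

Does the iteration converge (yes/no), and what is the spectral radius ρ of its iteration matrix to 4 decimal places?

Split A = D + L + U, D = diag(15.3, 5.2, 27.2, -8.1).
Jacobi T = -D⁻¹(L+U): T[1,0] = -(-2.9)/(5.2) = +0.5577; T[1,1] = 0.
  T[0,:] = [+0.0000, +0.0850, -0.0588, +0.0980]
  T[1,:] = [+0.5577, +0.0000, -0.7692, +0.0769]
  T[2,:] = [-0.0772, +0.0662, +0.0000, +0.0993]
  T[3,:] = [+0.4815, +0.3704, -0.3951, +0.0000]
|eigenvalues of T|: 0.2495, 0.1841, 0.1128, 0.1128.
ρ = 0.2495; 0.2495 < 1 ⇒ converges.

yes, ρ = 0.2495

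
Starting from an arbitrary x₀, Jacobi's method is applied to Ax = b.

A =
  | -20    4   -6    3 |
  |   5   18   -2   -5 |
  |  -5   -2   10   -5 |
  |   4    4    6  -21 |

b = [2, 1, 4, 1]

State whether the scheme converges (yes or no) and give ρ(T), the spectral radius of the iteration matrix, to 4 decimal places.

yes, ρ = 0.5045

Diagonal D = diag(-20, 18, 10, -21); L, U strict lower/upper.
T_J = -D⁻¹(L+U): T[1,0] = -(5)/(18) = -0.2778; T[1,1] = 0.
  T[0,:] = [+0.0000 +0.2000 -0.3000 +0.1500]
  T[1,:] = [-0.2778 +0.0000 +0.1111 +0.2778]
  T[2,:] = [+0.5000 +0.2000 +0.0000 +0.5000]
  T[3,:] = [+0.1905 +0.1905 +0.2857 +0.0000]
moduli |λ_i(T)| = 0.5045, 0.4017, 0.4017, 0.3594.
spectral radius ρ = 0.5045; 0.5045 < 1, so it converges for any x₀.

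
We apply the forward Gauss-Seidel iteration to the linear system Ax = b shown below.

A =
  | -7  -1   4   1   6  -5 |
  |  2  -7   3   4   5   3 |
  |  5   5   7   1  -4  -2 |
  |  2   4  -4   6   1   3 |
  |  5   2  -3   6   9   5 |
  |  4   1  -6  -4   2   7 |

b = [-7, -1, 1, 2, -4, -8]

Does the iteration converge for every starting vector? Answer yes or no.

Write A = D+L+U with D = diag(-7, -7, 7, 6, 9, 7).
Gauss-Seidel: T = -(D+L)⁻¹U, row 0 first, T[0,2] = -(4)/(-7) = +0.5714; later rows by forward substitution.
  T[0,:] = [+0.0000 -0.1429 +0.5714 +0.1429 +0.8571 -0.7143]
  T[1,:] = [+0.0000 -0.0408 +0.5918 +0.6122 +0.9592 +0.2245]
  T[2,:] = [+0.0000 +0.1312 -0.8309 -0.6822 -0.7259 +0.6356]
  T[3,:] = [+0.0000 +0.1623 -1.1390 -0.9106 -1.5758 +0.0121]
  T[4,:] = [+0.0000 +0.0240 +0.0334 +0.1642 +0.1192 -0.0049]
  T[5,:] = [+0.0000 +0.2858 -1.7837 -1.3211 -2.1836 +0.9292]
eigenvalue magnitudes: 1.2376, 0.4674, 0.2387, 0.2387, 0.0140, 0.0000.
ρ(T) = max|λ| = 1.2376; 1.2376 > 1 ⇒ diverges.

no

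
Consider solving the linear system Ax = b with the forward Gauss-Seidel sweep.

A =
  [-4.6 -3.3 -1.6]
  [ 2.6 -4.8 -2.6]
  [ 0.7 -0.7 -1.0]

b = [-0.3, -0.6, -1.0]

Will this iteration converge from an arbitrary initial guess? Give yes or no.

Diagonal D = diag(-4.6, -4.8, -1); L, U strict lower/upper.
T_GS = -(D+L)⁻¹U: row 0 first, T[0,1] = -(-3.3)/(-4.6) = -0.7174; later rows by forward substitution.
  T[0,:] = [+0.0000  -0.7174  -0.3478]
  T[1,:] = [+0.0000  -0.3886  -0.7301]
  T[2,:] = [+0.0000  -0.2302  +0.2676]
|λ(T)| sorted: 0.5856, 0.4645, 0.0000.
spectral radius ρ = 0.5856; 0.5856 < 1, so it converges for any x₀.

yes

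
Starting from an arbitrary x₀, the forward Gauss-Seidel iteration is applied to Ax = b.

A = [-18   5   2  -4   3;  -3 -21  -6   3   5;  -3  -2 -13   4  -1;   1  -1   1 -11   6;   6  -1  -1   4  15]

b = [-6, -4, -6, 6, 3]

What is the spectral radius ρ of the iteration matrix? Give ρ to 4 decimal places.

Split A = D + L + U, D = diag(-18, -21, -13, -11, 15).
Gauss-Seidel: T = -(D+L)⁻¹U, row 0 first, T[0,4] = -(3)/(-18) = +0.1667; later rows by forward substitution.
  T[0,:] = [+0.0000 +0.2778 +0.1111 -0.2222 +0.1667]
  T[1,:] = [+0.0000 -0.0397 -0.3016 +0.1746 +0.2143]
  T[2,:] = [+0.0000 -0.0580 +0.0208 +0.3321 -0.1484]
  T[3,:] = [+0.0000 +0.0236 +0.0394 -0.0059 +0.5276]
  T[4,:] = [+0.0000 -0.1239 -0.0737 +0.1242 -0.2030]
moduli |λ_i(T)| = 0.5099, 0.2212, 0.2212, 0.2136, 0.0000.
ρ = 0.5099; 0.5099 < 1 ⇒ converges.

0.5099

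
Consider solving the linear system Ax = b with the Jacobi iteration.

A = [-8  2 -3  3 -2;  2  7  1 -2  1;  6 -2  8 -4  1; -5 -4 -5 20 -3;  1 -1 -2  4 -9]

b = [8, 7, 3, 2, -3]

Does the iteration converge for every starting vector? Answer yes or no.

Let D = diag(-8, 7, 8, 20, -9); L, U the strict triangles.
Jacobi: T = -D⁻¹(L+U), T[1,3] = -(-2)/(7) = +0.2857; T[1,1] = 0.
  T[0,:] = [+0.0000, +0.2500, -0.3750, +0.3750, -0.2500]
  T[1,:] = [-0.2857, +0.0000, -0.1429, +0.2857, -0.1429]
  T[2,:] = [-0.7500, +0.2500, +0.0000, +0.5000, -0.1250]
  T[3,:] = [+0.2500, +0.2000, +0.2500, +0.0000, +0.1500]
  T[4,:] = [+0.1111, -0.1111, -0.2222, +0.4444, +0.0000]
|eigenvalues of T|: 0.8609, 0.4736, 0.2758, 0.2758, 0.1036.
spectral radius ρ = 0.8609; 0.8609 < 1 ⇒ converges.

yes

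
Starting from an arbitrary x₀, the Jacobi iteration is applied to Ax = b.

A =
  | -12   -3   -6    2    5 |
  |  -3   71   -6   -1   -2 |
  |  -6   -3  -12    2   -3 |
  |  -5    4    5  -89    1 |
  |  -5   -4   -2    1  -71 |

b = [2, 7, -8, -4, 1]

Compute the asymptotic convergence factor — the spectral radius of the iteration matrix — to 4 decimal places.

Let D = diag(-12, 71, -12, -89, -71); L, U the strict triangles.
Jacobi T = -D⁻¹(L+U): T[0,1] = -(-3)/(-12) = -0.2500; T[0,0] = 0.
  T[0,:] = [+0.0000  -0.2500  -0.5000  +0.1667  +0.4167]
  T[1,:] = [+0.0423  +0.0000  +0.0845  +0.0141  +0.0282]
  T[2,:] = [-0.5000  -0.2500  +0.0000  +0.1667  -0.2500]
  T[3,:] = [-0.0562  +0.0449  +0.0562  +0.0000  +0.0112]
  T[4,:] = [-0.0704  -0.0563  -0.0282  +0.0141  +0.0000]
|roots of det(T-λI)|: 0.4736, 0.3965, 0.1141, 0.0520, 0.0520.
ρ = 0.4736; 0.4736 < 1, so it converges for any x₀.

0.4736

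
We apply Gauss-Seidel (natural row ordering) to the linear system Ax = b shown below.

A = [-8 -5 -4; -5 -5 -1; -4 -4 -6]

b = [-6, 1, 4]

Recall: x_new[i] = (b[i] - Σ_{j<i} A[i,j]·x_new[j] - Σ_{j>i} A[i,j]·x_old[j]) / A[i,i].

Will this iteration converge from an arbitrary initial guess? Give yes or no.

Split A = D + L + U, D = diag(-8, -5, -6).
GS T = -(D+L)⁻¹U: row 0 first, T[0,2] = -(-4)/(-8) = -0.5000; later rows by forward substitution.
  T[0,:] = [+0.0000  -0.6250  -0.5000]
  T[1,:] = [+0.0000  +0.6250  +0.3000]
  T[2,:] = [+0.0000  -0.0000  +0.1333]
|λ(T)| sorted: 0.6250, 0.1333, 0.0000.
ρ = 0.6250; 0.6250 < 1, so it converges for any x₀.

yes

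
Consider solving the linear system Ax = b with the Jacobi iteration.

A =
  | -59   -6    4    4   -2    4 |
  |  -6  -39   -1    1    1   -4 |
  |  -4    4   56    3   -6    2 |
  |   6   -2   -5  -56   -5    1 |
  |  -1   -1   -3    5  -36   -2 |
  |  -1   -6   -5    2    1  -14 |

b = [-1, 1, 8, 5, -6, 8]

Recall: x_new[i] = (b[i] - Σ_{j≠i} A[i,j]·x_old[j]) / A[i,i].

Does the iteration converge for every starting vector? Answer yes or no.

yes

Split A = D + L + U, D = diag(-59, -39, 56, -56, -36, -14).
Jacobi T = -D⁻¹(L+U): T[1,0] = -(-6)/(-39) = -0.1538; T[1,1] = 0.
  T[0,:] = [+0.0000, -0.1017, +0.0678, +0.0678, -0.0339, +0.0678]
  T[1,:] = [-0.1538, +0.0000, -0.0256, +0.0256, +0.0256, -0.1026]
  T[2,:] = [+0.0714, -0.0714, +0.0000, -0.0536, +0.1071, -0.0357]
  T[3,:] = [+0.1071, -0.0357, -0.0893, +0.0000, -0.0893, +0.0179]
  T[4,:] = [-0.0278, -0.0278, -0.0833, +0.1389, +0.0000, -0.0556]
  T[5,:] = [-0.0714, -0.4286, -0.3571, +0.1429, +0.0714, +0.0000]
|roots of det(T-λI)|: 0.2706, 0.1973, 0.1973, 0.1248, 0.1248, 0.1188.
ρ(T) = max|λ| = 0.2706; 0.2706 < 1 ⇒ converges.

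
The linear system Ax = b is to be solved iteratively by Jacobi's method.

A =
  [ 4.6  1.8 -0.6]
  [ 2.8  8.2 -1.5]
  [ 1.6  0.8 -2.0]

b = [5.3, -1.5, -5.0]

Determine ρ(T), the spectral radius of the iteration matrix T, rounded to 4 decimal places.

Write A = D+L+U with D = diag(4.6, 8.2, -2).
Jacobi T = -D⁻¹(L+U): T[2,0] = -(1.6)/(-2) = +0.8000; T[2,2] = 0.
  T[0,:] = [+0.0000, -0.3913, +0.1304]
  T[1,:] = [-0.3415, +0.0000, +0.1829]
  T[2,:] = [+0.8000, +0.4000, +0.0000]
eigenvalue magnitudes: 0.6528, 0.3391, 0.3391.
ρ(T) = max|λ| = 0.6528; 0.6528 < 1, so it converges for any x₀.

0.6528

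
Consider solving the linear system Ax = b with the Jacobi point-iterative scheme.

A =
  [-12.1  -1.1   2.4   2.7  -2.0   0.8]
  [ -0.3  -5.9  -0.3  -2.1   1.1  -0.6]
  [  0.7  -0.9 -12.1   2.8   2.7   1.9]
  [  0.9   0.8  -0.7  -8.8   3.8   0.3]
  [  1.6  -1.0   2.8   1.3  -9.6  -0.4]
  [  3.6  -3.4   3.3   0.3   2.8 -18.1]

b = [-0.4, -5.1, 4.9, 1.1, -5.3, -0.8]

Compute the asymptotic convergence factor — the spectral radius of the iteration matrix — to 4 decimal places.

0.5473

Write A = D+L+U with D = diag(-12.1, -5.9, -12.1, -8.8, -9.6, -18.1).
Jacobi T = -D⁻¹(L+U): T[1,0] = -(-0.3)/(-5.9) = -0.0508; T[1,1] = 0.
  T[0,:] = [+0.0000  -0.0909  +0.1983  +0.2231  -0.1653  +0.0661]
  T[1,:] = [-0.0508  +0.0000  -0.0508  -0.3559  +0.1864  -0.1017]
  T[2,:] = [+0.0579  -0.0744  +0.0000  +0.2314  +0.2231  +0.1570]
  T[3,:] = [+0.1023  +0.0909  -0.0795  +0.0000  +0.4318  +0.0341]
  T[4,:] = [+0.1667  -0.1042  +0.2917  +0.1354  +0.0000  -0.0417]
  T[5,:] = [+0.1989  -0.1878  +0.1823  +0.0166  +0.1547  +0.0000]
|eigenvalues of T|: 0.5473, 0.3956, 0.3956, 0.0814, 0.0814, 0.0385.
ρ = 0.5473; 0.5473 < 1: convergent.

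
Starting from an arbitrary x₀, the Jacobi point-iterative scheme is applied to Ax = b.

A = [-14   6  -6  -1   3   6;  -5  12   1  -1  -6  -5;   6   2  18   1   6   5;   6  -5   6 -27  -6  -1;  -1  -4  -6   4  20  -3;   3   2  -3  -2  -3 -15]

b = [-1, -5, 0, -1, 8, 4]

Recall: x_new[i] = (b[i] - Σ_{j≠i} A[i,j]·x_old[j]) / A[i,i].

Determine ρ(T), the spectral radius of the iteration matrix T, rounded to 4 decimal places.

0.8886

A = D + L + U where D = diag(-14, 12, 18, -27, 20, -15).
Jacobi: T = -D⁻¹(L+U), T[5,2] = -(-3)/(-15) = -0.2000; T[5,5] = 0.
  T[0,:] = [+0.0000  +0.4286  -0.4286  -0.0714  +0.2143  +0.4286]
  T[1,:] = [+0.4167  +0.0000  -0.0833  +0.0833  +0.5000  +0.4167]
  T[2,:] = [-0.3333  -0.1111  +0.0000  -0.0556  -0.3333  -0.2778]
  T[3,:] = [+0.2222  -0.1852  +0.2222  +0.0000  -0.2222  -0.0370]
  T[4,:] = [+0.0500  +0.2000  +0.3000  -0.2000  +0.0000  +0.1500]
  T[5,:] = [+0.2000  +0.1333  -0.2000  -0.1333  -0.2000  +0.0000]
moduli |λ_i(T)| = 0.8886, 0.4072, 0.4072, 0.2046, 0.2046, 0.1725.
ρ(T) = max|λ| = 0.8886; 0.8886 < 1 ⇒ converges.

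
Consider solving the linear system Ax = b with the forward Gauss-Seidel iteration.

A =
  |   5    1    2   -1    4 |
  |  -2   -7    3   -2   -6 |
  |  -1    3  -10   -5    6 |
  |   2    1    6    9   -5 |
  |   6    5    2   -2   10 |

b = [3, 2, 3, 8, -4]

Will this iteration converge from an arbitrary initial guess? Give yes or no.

A = D + L + U where D = diag(5, -7, -10, 9, 10).
T_GS = -(D+L)⁻¹U: row 0 first, T[0,1] = -(1)/(5) = -0.2000; later rows by forward substitution.
  T[0,:] = [+0.0000, -0.2000, -0.4000, +0.2000, -0.8000]
  T[1,:] = [+0.0000, +0.0571, +0.5429, -0.3429, -0.6286]
  T[2,:] = [+0.0000, +0.0371, +0.2029, -0.6229, +0.4914]
  T[3,:] = [+0.0000, +0.0133, -0.1067, +0.4089, +0.4756]
  T[4,:] = [+0.0000, +0.0867, -0.0933, +0.2578, +0.7911]
eigenvalue magnitudes: 0.9374, 0.4786, 0.1784, 0.1784, 0.0000.
spectral radius ρ = 0.9374; 0.9374 < 1 ⇒ converges.

yes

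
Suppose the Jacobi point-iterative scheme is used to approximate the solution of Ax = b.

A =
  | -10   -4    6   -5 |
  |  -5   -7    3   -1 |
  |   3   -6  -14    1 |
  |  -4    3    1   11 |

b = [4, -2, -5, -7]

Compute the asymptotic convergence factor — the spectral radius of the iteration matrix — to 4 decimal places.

Diagonal D = diag(-10, -7, -14, 11); L, U strict lower/upper.
Jacobi: T = -D⁻¹(L+U), T[2,1] = -(-6)/(-14) = -0.4286; T[2,2] = 0.
  T[0,:] = [+0.0000, -0.4000, +0.6000, -0.5000]
  T[1,:] = [-0.7143, +0.0000, +0.4286, -0.1429]
  T[2,:] = [+0.2143, -0.4286, +0.0000, +0.0714]
  T[3,:] = [+0.3636, -0.2727, -0.0909, +0.0000]
moduli |λ_i(T)| = 0.5132, 0.3842, 0.3842, 0.0796.
spectral radius ρ = 0.5132; 0.5132 < 1 ⇒ converges.

0.5132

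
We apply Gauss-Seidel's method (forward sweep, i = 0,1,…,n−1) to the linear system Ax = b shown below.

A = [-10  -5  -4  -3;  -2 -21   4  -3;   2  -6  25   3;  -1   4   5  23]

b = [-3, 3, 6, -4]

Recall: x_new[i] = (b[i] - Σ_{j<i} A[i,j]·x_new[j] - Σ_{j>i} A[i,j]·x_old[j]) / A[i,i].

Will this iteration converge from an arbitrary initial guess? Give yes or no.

Write A = D+L+U with D = diag(-10, -21, 25, 23).
GS T = -(D+L)⁻¹U: row 0 first, T[0,2] = -(-4)/(-10) = -0.4000; later rows by forward substitution.
  T[0,:] = [+0.0000  -0.5000  -0.4000  -0.3000]
  T[1,:] = [+0.0000  +0.0476  +0.2286  -0.1143]
  T[2,:] = [+0.0000  +0.0514  +0.0869  -0.1234]
  T[3,:] = [+0.0000  -0.0412  -0.0760  +0.0337]
|eigenvalues of T|: 0.2462, 0.0449, 0.0449, 0.0000.
ρ = 0.2462; 0.2462 < 1 ⇒ converges.

yes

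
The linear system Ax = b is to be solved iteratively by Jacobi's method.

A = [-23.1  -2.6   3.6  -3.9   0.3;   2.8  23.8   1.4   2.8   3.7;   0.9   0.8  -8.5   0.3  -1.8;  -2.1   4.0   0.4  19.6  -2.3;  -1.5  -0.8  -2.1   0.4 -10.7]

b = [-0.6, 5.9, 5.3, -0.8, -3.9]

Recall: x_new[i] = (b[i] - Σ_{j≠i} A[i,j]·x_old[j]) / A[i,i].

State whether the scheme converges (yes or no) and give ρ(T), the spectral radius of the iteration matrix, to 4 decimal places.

Split A = D + L + U, D = diag(-23.1, 23.8, -8.5, 19.6, -10.7).
Jacobi: T = -D⁻¹(L+U), T[1,2] = -(1.4)/(23.8) = -0.0588; T[1,1] = 0.
  T[0,:] = [+0.0000, -0.1126, +0.1558, -0.1688, +0.0130]
  T[1,:] = [-0.1176, +0.0000, -0.0588, -0.1176, -0.1555]
  T[2,:] = [+0.1059, +0.0941, +0.0000, +0.0353, -0.2118]
  T[3,:] = [+0.1071, -0.2041, -0.0204, +0.0000, +0.1173]
  T[4,:] = [-0.1402, -0.0748, -0.1963, +0.0374, +0.0000]
|eigenvalues of T|: 0.3022, 0.2074, 0.1231, 0.1154, 0.1154.
ρ = 0.3022; 0.3022 < 1: convergent.

yes, ρ = 0.3022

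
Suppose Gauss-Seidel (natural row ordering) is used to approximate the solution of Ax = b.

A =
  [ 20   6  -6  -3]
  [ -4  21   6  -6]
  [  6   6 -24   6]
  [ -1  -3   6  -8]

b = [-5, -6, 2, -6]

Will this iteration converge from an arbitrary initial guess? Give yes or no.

Diagonal D = diag(20, 21, -24, -8); L, U strict lower/upper.
GS T = -(D+L)⁻¹U: row 0 first, T[0,3] = -(-3)/(20) = +0.1500; later rows by forward substitution.
  T[0,:] = [+0.0000  -0.3000  +0.3000  +0.1500]
  T[1,:] = [+0.0000  -0.0571  -0.2286  +0.3143]
  T[2,:] = [+0.0000  -0.0893  +0.0179  +0.3661]
  T[3,:] = [+0.0000  -0.0080  +0.0616  +0.1379]
|λ(T)| sorted: 0.2453, 0.2009, 0.0544, 0.0000.
ρ = 0.2453; 0.2453 < 1: convergent.

yes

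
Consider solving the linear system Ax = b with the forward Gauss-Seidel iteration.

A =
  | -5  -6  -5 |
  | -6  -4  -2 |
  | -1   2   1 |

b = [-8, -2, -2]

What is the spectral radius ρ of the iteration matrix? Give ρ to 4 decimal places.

Diagonal D = diag(-5, -4, 1); L, U strict lower/upper.
Gauss-Seidel: T = -(D+L)⁻¹U, row 0 first, T[0,1] = -(-6)/(-5) = -1.2000; later rows by forward substitution.
  T[0,:] = [+0.0000  -1.2000  -1.0000]
  T[1,:] = [+0.0000  +1.8000  +1.0000]
  T[2,:] = [+0.0000  -4.8000  -3.0000]
|eigenvalues of T|: 1.5798, 0.3798, 0.0000.
spectral radius ρ = 1.5798; 1.5798 > 1 ⇒ diverges.

1.5798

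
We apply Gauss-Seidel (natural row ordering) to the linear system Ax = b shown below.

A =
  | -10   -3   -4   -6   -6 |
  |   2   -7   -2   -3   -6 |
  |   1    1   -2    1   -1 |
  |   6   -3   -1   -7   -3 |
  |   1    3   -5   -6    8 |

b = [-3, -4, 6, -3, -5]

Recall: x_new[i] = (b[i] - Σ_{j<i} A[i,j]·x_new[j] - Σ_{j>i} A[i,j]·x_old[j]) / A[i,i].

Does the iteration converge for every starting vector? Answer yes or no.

Let D = diag(-10, -7, -2, -7, 8); L, U the strict triangles.
Gauss-Seidel: T = -(D+L)⁻¹U, row 0 first, T[0,4] = -(-6)/(-10) = -0.6000; later rows by forward substitution.
  T[0,:] = [+0.0000 -0.3000 -0.4000 -0.6000 -0.6000]
  T[1,:] = [+0.0000 -0.0857 -0.4000 -0.6000 -1.0286]
  T[2,:] = [+0.0000 -0.1929 -0.4000 -0.1000 -1.3143]
  T[3,:] = [+0.0000 -0.1929 -0.1143 -0.2429 -0.3143]
  T[4,:] = [+0.0000 -0.1955 -0.1357 +0.0554 -0.5964]
|eigenvalues of T|: 1.2485, 0.3039, 0.2514, 0.0241, 0.0000.
spectral radius ρ = 1.2485; 1.2485 > 1: divergent.

no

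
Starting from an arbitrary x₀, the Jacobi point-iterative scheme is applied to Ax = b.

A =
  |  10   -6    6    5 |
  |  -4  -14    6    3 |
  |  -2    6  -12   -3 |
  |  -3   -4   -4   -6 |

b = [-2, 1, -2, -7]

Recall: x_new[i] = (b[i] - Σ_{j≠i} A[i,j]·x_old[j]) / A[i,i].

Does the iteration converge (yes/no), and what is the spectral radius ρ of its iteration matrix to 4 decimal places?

Diagonal D = diag(10, -14, -12, -6); L, U strict lower/upper.
T_J = -D⁻¹(L+U): T[1,3] = -(3)/(-14) = +0.2143; T[1,1] = 0.
  T[0,:] = [+0.0000 +0.6000 -0.6000 -0.5000]
  T[1,:] = [-0.2857 +0.0000 +0.4286 +0.2143]
  T[2,:] = [-0.1667 +0.5000 +0.0000 -0.2500]
  T[3,:] = [-0.5000 -0.6667 -0.6667 +0.0000]
moduli |λ_i(T)| = 0.8592, 0.4779, 0.4779, 0.1274.
ρ = 0.8592; 0.8592 < 1 ⇒ converges.

yes, ρ = 0.8592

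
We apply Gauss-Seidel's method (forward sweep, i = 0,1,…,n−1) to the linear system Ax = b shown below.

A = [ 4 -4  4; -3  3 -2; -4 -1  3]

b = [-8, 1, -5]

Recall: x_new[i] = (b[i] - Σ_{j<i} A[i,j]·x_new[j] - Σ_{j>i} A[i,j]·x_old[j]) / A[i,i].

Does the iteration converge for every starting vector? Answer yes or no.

Write A = D+L+U with D = diag(4, 3, 3).
GS T = -(D+L)⁻¹U: row 0 first, T[0,2] = -(4)/(4) = -1.0000; later rows by forward substitution.
  T[0,:] = [+0.0000  +1.0000  -1.0000]
  T[1,:] = [+0.0000  +1.0000  -0.3333]
  T[2,:] = [+0.0000  +1.6667  -1.4444]
|roots of det(T-λI)|: 1.1909, 0.7464, 0.0000.
ρ = 1.1909; 1.1909 > 1, so it fails to converge.

no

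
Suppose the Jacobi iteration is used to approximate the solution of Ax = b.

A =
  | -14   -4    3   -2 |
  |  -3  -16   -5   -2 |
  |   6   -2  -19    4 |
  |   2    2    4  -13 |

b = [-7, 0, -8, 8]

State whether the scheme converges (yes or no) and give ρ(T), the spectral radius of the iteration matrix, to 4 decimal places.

yes, ρ = 0.5059

Write A = D+L+U with D = diag(-14, -16, -19, -13).
Jacobi: T = -D⁻¹(L+U), T[0,1] = -(-4)/(-14) = -0.2857; T[0,0] = 0.
  T[0,:] = [+0.0000, -0.2857, +0.2143, -0.1429]
  T[1,:] = [-0.1875, +0.0000, -0.3125, -0.1250]
  T[2,:] = [+0.3158, -0.1053, +0.0000, +0.2105]
  T[3,:] = [+0.1538, +0.1538, +0.3077, +0.0000]
eigenvalue magnitudes: 0.5059, 0.3719, 0.1686, 0.1686.
ρ(T) = max|λ| = 0.5059; 0.5059 < 1, so it converges for any x₀.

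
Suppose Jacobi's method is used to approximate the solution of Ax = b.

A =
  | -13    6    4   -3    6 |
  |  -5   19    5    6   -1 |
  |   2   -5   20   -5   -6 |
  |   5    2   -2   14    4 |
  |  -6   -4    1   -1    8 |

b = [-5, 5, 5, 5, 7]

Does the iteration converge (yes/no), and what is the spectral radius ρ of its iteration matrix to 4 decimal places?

Split A = D + L + U, D = diag(-13, 19, 20, 14, 8).
T_J = -D⁻¹(L+U): T[2,4] = -(-6)/(20) = +0.3000; T[2,2] = 0.
  T[0,:] = [+0.0000 +0.4615 +0.3077 -0.2308 +0.4615]
  T[1,:] = [+0.2632 +0.0000 -0.2632 -0.3158 +0.0526]
  T[2,:] = [-0.1000 +0.2500 +0.0000 +0.2500 +0.3000]
  T[3,:] = [-0.3571 -0.1429 +0.1429 +0.0000 -0.2857]
  T[4,:] = [+0.7500 +0.5000 -0.1250 +0.1250 +0.0000]
eigenvalue magnitudes: 0.9279, 0.4929, 0.4929, 0.2711, 0.2711.
ρ = 0.9279; 0.9279 < 1 ⇒ converges.

yes, ρ = 0.9279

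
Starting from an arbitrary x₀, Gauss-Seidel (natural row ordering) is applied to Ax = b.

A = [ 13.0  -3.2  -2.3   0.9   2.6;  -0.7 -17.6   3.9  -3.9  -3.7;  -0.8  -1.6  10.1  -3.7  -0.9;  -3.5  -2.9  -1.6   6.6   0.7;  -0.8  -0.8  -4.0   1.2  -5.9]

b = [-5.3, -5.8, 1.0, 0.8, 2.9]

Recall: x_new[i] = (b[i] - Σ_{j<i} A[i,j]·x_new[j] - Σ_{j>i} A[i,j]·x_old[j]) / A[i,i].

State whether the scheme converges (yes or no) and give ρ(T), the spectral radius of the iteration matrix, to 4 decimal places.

yes, ρ = 0.3613

Write A = D+L+U with D = diag(13, -17.6, 10.1, 6.6, -5.9).
Gauss-Seidel: T = -(D+L)⁻¹U, row 0 first, T[0,2] = -(-2.3)/(13) = +0.1769; later rows by forward substitution.
  T[0,:] = [+0.0000 +0.2462 +0.1769 -0.0692 -0.2000]
  T[1,:] = [+0.0000 -0.0098 +0.2146 -0.2188 -0.2023]
  T[2,:] = [+0.0000 +0.0179 +0.0480 +0.3262 +0.0412]
  T[3,:] = [+0.0000 +0.1306 +0.1997 -0.0538 -0.2910]
  T[4,:] = [+0.0000 -0.0177 -0.0450 -0.1930 -0.0326]
eigenvalue magnitudes: 0.3613, 0.1997, 0.1997, 0.0200, 0.0000.
ρ = 0.3613; 0.3613 < 1, so it converges for any x₀.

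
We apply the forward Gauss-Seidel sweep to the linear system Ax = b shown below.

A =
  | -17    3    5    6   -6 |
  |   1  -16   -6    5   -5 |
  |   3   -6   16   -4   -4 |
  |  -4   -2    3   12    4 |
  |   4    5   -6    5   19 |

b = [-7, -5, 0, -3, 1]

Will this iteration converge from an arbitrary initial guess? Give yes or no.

Split A = D + L + U, D = diag(-17, -16, 16, 12, 19).
GS T = -(D+L)⁻¹U: row 0 first, T[0,2] = -(5)/(-17) = +0.2941; later rows by forward substitution.
  T[0,:] = [+0.0000, +0.1765, +0.2941, +0.3529, -0.3529]
  T[1,:] = [+0.0000, +0.0110, -0.3566, +0.3346, -0.3346]
  T[2,:] = [+0.0000, -0.0290, -0.1889, +0.3093, +0.1907]
  T[3,:] = [+0.0000, +0.0679, +0.0858, +0.0961, -0.5544]
  T[4,:] = [+0.0000, -0.0671, -0.0503, -0.0900, +0.3685]
|eigenvalues of T|: 0.5840, 0.2602, 0.1079, 0.0708, 0.0000.
ρ(T) = max|λ| = 0.5840; 0.5840 < 1: convergent.

yes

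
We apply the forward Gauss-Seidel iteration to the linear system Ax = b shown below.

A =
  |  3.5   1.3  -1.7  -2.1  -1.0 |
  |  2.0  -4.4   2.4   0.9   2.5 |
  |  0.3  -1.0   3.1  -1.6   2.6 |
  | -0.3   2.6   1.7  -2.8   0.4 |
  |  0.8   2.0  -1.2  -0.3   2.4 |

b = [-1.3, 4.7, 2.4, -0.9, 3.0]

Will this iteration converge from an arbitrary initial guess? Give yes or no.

no

Write A = D+L+U with D = diag(3.5, -4.4, 3.1, -2.8, 2.4).
T_GS = -(D+L)⁻¹U: row 0 first, T[0,3] = -(-2.1)/(3.5) = +0.6000; later rows by forward substitution.
  T[0,:] = [+0.0000, -0.3714, +0.4857, +0.6000, +0.2857]
  T[1,:] = [+0.0000, -0.1688, +0.7662, +0.4773, +0.6981]
  T[2,:] = [+0.0000, -0.0185, +0.2002, +0.6120, -0.6412]
  T[3,:] = [+0.0000, -0.1282, +0.7810, +0.7505, +0.3711]
  T[4,:] = [+0.0000, +0.2392, -0.6027, -0.1979, -0.9511]
eigenvalue magnitudes: 1.3858, 1.1772, 0.0552, 0.0552, 0.0000.
ρ(T) = max|λ| = 1.3858; 1.3858 > 1 ⇒ diverges.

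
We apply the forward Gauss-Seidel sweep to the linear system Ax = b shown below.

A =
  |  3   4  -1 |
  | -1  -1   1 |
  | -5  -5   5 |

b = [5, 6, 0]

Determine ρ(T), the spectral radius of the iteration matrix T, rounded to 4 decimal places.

1.3333

Write A = D+L+U with D = diag(3, -1, 5).
GS T = -(D+L)⁻¹U: row 0 first, T[0,1] = -(4)/(3) = -1.3333; later rows by forward substitution.
  T[0,:] = [+0.0000 -1.3333 +0.3333]
  T[1,:] = [+0.0000 +1.3333 +0.6667]
  T[2,:] = [+0.0000 +0.0000 +1.0000]
|eigenvalues of T|: 1.3333, 1.0000, 0.0000.
ρ = 1.3333; 1.3333 > 1: divergent.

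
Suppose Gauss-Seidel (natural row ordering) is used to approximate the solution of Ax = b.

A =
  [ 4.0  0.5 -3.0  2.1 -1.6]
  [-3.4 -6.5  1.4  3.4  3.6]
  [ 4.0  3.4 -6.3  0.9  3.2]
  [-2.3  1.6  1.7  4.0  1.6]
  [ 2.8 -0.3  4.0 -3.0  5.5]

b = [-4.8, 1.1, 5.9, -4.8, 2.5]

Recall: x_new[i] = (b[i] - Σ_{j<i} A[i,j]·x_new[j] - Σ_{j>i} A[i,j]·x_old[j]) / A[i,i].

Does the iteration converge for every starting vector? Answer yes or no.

Let D = diag(4, -6.5, -6.3, 4, 5.5); L, U the strict triangles.
GS T = -(D+L)⁻¹U: row 0 first, T[0,2] = -(-3)/(4) = +0.7500; later rows by forward substitution.
  T[0,:] = [+0.0000 -0.1250 +0.7500 -0.5250 +0.4000]
  T[1,:] = [+0.0000 +0.0654 -0.1769 +0.7977 +0.3446]
  T[2,:] = [+0.0000 -0.0441 +0.3807 +0.2400 +0.9479]
  T[3,:] = [+0.0000 -0.0793 +0.3402 -0.7230 -0.7107]
  T[4,:] = [+0.0000 +0.0560 -0.4828 -0.2581 -1.2619]
|eigenvalues of T|: 1.3253, 0.2345, 0.0502, 0.0502, 0.0000.
spectral radius ρ = 1.3253; 1.3253 > 1: divergent.

no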